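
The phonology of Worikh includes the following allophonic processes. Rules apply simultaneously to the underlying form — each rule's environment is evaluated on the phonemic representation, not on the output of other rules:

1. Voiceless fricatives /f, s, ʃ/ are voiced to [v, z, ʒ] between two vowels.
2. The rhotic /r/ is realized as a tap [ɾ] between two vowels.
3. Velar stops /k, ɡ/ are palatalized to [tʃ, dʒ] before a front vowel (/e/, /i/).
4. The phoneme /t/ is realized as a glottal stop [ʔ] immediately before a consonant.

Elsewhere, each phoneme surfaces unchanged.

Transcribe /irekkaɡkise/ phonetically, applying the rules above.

[iɾekkaɡtʃize]

/i/ — not in any rule's target class → [i].
Rule 2 applies to /r/ (between /i/ and /e/: between two vowels) → [ɾ].
/e/ — not in any rule's target class → [e].
/k/ (between /e/ and /k/) is in the target of rule 3 but the environment (before a front vowel) is not met → [k].
/k/ — between /k/ and /a/; rule 3 does not apply here → [k].
/a/ — not in any rule's target class → [a].
/ɡ/ — between /a/ and /k/; rule 3 does not apply here → [ɡ].
/k/ — between /ɡ/ and /i/, before a front vowel — surfaces as [tʃ] (rule 3).
/i/ (between /k/ and /s/) is unaffected → [i].
/s/ (between /i/ and /e/) occurs between two vowels → [z] by rule 1.
/e/ (word-final): no rule targets it → [e].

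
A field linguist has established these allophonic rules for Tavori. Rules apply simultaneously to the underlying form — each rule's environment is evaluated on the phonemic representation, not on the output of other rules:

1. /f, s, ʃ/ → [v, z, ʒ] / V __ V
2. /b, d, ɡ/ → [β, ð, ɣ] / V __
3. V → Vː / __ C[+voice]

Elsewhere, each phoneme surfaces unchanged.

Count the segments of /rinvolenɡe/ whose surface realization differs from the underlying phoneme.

Segments that undergo a rule: /i/ → [iː] (rule 3); /o/ → [oː] (rule 3); /e/ → [eː] (rule 3).
All other segments surface unchanged.

3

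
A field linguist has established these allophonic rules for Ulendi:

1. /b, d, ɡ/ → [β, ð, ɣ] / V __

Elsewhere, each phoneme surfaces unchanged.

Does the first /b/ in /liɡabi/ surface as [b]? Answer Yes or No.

No

/b/ — between /a/ and /i/, immediately after a vowel — surfaces as [β] (rule 1).
The actual realization is [β], not [b].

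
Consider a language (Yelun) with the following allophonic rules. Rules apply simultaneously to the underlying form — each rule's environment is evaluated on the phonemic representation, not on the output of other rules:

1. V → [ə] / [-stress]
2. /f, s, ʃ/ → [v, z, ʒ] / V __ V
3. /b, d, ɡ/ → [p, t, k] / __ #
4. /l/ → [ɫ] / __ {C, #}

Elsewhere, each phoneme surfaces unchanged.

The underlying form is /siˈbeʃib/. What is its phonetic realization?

/s/ — word-initial; rule 2 does not apply here → [s].
Rule 1 applies to /i/ (between /s/ and /b/: in an unstressed syllable) → [ə].
/b/ (between /i/ and /e/) is in the target of rule 3 but the environment (word-finally) is not met → [b].
/e/ (between /b/ and /ʃ/) is in the target of rule 1 but the environment (in an unstressed syllable) is not met → [e].
/ʃ/ (between /e/ and /i/) occurs between two vowels → [ʒ] by rule 2.
Rule 1 applies to /i/ (between /ʃ/ and /b/: in an unstressed syllable) → [ə].
/b/ (word-final): word-finally, so rule 3 applies → [p].

[səˈbeʒəp]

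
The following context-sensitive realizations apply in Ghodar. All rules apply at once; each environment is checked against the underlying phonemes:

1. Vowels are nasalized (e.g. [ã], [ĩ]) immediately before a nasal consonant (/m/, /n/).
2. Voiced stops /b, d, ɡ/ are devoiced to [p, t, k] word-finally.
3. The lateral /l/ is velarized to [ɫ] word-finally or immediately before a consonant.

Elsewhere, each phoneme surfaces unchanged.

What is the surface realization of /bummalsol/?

/b/ (word-initial): rule 2 targets it, but not word-finally → unchanged [b].
Rule 1 applies to /u/ (between /b/ and /m/: before a nasal consonant) → [ũ].
/a/ (between /m/ and /l/): rule 1 targets it, but not before a nasal consonant → unchanged [a].
Rule 3 applies to /l/ (between /a/ and /s/: word-finally or immediately before a consonant) → [ɫ].
/o/ — between /s/ and /l/; rule 1 does not apply here → [o].
/l/ (word-final) occurs word-finally or immediately before a consonant → [ɫ] by rule 3.

[bũmmaɫsoɫ]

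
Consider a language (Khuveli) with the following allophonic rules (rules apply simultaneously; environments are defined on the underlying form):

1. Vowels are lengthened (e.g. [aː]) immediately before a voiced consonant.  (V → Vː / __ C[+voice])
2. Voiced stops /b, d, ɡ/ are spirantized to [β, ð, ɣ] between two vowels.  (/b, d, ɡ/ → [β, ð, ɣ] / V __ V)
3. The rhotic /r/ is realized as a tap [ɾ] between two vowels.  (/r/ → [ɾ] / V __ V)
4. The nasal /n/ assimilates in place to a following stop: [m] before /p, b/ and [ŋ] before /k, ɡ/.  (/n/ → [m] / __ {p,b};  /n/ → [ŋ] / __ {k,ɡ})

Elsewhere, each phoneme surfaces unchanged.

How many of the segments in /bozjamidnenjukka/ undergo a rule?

Segments that undergo a rule: /o/ → [oː] (rule 1); /a/ → [aː] (rule 1); /i/ → [iː] (rule 1); /e/ → [eː] (rule 1).
All other segments surface unchanged.

4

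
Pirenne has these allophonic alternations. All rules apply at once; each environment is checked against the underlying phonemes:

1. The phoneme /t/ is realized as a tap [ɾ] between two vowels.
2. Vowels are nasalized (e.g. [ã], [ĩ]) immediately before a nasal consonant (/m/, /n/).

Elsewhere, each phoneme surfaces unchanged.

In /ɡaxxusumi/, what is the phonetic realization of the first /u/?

[u]

/u/ — between /x/ and /s/; rule 2 does not apply here → [u].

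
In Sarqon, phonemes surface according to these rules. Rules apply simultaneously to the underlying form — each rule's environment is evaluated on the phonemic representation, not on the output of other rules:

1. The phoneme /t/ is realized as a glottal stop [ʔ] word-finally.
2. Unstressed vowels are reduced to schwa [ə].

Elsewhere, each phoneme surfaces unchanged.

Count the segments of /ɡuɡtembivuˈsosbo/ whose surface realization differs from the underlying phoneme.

5

Segments that undergo a rule: /u/ → [ə] (rule 2); /e/ → [ə] (rule 2); /i/ → [ə] (rule 2); /u/ → [ə] (rule 2); /o/ → [ə] (rule 2).
All other segments surface unchanged.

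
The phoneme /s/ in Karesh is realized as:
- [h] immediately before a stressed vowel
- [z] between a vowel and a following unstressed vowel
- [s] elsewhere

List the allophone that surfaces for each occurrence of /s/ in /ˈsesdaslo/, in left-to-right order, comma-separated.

[h], [s], [s]

Occurrence 1 (position 1): immediately before a stressed vowel → [h].
Occurrence 2 (position 3): no conditioning environment matches → elsewhere allophone [s].
Occurrence 3 (position 6): no conditioning environment matches → elsewhere allophone [s].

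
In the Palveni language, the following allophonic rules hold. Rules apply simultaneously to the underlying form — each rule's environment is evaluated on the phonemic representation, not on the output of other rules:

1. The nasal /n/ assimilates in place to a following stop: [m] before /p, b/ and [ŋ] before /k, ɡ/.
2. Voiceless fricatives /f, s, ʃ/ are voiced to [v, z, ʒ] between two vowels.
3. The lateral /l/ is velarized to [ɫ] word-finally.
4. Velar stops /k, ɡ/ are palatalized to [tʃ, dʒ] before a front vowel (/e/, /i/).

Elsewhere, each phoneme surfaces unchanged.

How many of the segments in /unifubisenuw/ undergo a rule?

Segments that undergo a rule: /f/ → [v] (rule 2); /s/ → [z] (rule 2).
All other segments surface unchanged.

2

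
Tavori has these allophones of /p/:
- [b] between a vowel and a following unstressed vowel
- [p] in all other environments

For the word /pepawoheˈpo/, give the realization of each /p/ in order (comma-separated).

[p], [b], [p]

Occurrence 1 (position 1): no conditioning environment matches → elsewhere allophone [p].
Occurrence 2 (position 3): between a vowel and a following unstressed vowel → [b].
Occurrence 3 (position 9): no conditioning environment matches → elsewhere allophone [p].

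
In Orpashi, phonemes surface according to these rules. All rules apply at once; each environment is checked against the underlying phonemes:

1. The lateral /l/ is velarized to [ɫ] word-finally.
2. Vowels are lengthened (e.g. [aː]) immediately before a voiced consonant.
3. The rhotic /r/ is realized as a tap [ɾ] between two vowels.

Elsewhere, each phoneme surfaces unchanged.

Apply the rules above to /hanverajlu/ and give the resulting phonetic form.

[haːnveːɾaːjlu]

/h/ (word-initial): no rule targets it → [h].
/a/ — between /h/ and /n/, before a voiced consonant — surfaces as [aː] (rule 2).
/n/ — not in any rule's target class → [n].
/v/ stays [v].
Rule 2 applies to /e/ (between /v/ and /r/: before a voiced consonant) → [eː].
/r/ meets the environment for rule 3 (between two vowels) → [ɾ].
/a/ (between /r/ and /j/) occurs before a voiced consonant → [aː] by rule 2.
/j/ stays [j].
/l/ (between /j/ and /u/): rule 1 targets it, but not word-finally → unchanged [l].
/u/ (word-final) fails the environment for rule 2, so it stays [u].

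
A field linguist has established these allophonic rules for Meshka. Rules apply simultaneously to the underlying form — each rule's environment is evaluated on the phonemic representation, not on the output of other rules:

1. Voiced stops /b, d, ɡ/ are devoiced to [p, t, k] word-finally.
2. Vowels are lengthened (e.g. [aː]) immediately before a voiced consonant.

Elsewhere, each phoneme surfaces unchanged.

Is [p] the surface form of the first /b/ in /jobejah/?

/b/ (between /o/ and /e/) fails the environment for rule 1, so it stays [b].
The actual realization is [b], not [p].

No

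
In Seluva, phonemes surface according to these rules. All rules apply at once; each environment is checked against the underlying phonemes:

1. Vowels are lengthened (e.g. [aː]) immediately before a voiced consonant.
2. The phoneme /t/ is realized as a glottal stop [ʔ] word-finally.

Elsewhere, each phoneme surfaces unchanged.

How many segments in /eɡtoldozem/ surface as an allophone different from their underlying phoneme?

Segments that undergo a rule: /e/ → [eː] (rule 1); /o/ → [oː] (rule 1); /o/ → [oː] (rule 1); /e/ → [eː] (rule 1).
All other segments surface unchanged.

4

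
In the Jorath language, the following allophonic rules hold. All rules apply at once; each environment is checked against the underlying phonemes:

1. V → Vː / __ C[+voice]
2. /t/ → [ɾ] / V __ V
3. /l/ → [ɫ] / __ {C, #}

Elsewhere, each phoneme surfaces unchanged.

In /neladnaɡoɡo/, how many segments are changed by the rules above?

4

Segments that undergo a rule: /e/ → [eː] (rule 1); /a/ → [aː] (rule 1); /a/ → [aː] (rule 1); /o/ → [oː] (rule 1).
All other segments surface unchanged.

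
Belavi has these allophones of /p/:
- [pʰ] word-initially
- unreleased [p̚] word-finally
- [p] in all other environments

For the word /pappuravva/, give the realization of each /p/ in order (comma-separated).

Occurrence 1 (position 1): word-initially → [pʰ].
Occurrence 2 (position 3): no conditioning environment matches → elsewhere allophone [p].
Occurrence 3 (position 4): no conditioning environment matches → elsewhere allophone [p].

[pʰ], [p], [p]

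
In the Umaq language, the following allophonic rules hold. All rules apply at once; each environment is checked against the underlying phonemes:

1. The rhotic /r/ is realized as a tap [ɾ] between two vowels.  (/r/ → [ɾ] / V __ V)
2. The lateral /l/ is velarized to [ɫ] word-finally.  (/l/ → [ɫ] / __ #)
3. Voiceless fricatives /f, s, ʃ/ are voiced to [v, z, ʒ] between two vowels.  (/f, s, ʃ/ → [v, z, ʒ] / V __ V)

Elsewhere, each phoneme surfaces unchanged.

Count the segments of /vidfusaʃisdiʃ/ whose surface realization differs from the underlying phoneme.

Segments that undergo a rule: /s/ → [z] (rule 3); /ʃ/ → [ʒ] (rule 3).
All other segments surface unchanged.

2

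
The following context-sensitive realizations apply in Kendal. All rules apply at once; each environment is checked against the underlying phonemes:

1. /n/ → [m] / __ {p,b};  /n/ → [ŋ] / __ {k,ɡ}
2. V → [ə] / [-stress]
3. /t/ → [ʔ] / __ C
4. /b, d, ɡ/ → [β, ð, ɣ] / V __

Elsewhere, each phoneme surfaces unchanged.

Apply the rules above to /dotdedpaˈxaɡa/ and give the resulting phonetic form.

[dəʔdəðpəˈxaɣə]

/d/ (word-initial) fails the environment for rule 4, so it stays [d].
Rule 2 applies to /o/ (between /d/ and /t/: in an unstressed syllable) → [ə].
/t/ (between /o/ and /d/) occurs immediately before a consonant → [ʔ] by rule 3.
/d/ (between /t/ and /e/) fails the environment for rule 4, so it stays [d].
Rule 2 applies to /e/ (between /d/ and /d/: in an unstressed syllable) → [ə].
/d/ (between /e/ and /p/) occurs immediately after a vowel → [ð] by rule 4.
/a/ meets the environment for rule 2 (in an unstressed syllable) → [ə].
/a/ — between /x/ and /ɡ/; rule 2 does not apply here → [a].
/ɡ/ (between /a/ and /a/): immediately after a vowel, so rule 4 applies → [ɣ].
/a/ meets the environment for rule 2 (in an unstressed syllable) → [ə].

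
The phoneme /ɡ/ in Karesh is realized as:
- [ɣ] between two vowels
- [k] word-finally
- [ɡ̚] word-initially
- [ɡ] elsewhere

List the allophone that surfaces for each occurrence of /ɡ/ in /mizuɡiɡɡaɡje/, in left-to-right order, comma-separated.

Occurrence 1 (position 5): between two vowels → [ɣ].
Occurrence 2 (position 7): no conditioning environment matches → elsewhere allophone [ɡ].
Occurrence 3 (position 8): no conditioning environment matches → elsewhere allophone [ɡ].
Occurrence 4 (position 10): no conditioning environment matches → elsewhere allophone [ɡ].

[ɣ], [ɡ], [ɡ], [ɡ]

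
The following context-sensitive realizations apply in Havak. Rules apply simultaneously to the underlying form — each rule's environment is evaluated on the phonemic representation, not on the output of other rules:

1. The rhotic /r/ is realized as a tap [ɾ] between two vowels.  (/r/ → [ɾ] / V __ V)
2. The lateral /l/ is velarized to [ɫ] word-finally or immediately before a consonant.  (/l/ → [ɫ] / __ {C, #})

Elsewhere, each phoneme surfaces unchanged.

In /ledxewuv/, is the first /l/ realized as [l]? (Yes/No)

Yes

/l/ (word-initial) fails the environment for rule 2, so it stays [l].
The actual realization is [l], which matches [l].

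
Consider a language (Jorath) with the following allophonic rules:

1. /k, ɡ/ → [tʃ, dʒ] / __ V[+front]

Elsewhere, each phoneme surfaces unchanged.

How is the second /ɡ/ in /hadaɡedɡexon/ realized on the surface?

/ɡ/ (between /d/ and /e/) occurs before a front vowel → [dʒ] by rule 1.

[dʒ]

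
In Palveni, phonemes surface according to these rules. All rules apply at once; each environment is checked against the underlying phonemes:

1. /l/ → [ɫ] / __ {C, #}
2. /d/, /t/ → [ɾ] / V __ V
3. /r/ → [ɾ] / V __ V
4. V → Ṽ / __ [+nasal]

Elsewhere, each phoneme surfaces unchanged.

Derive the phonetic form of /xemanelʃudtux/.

[xẽmãneɫʃudtux]

/e/ — between /x/ and /m/, before a nasal consonant — surfaces as [ẽ] (rule 4).
Rule 4 applies to /a/ (between /m/ and /n/: before a nasal consonant) → [ã].
/e/ (between /n/ and /l/) fails the environment for rule 4, so it stays [e].
/l/ (between /e/ and /ʃ/) occurs word-finally or immediately before a consonant → [ɫ] by rule 1.
/u/ (between /ʃ/ and /d/) is in the target of rule 4 but the environment (before a nasal consonant) is not met → [u].
/d/ (between /u/ and /t/) fails the environment for rule 2, so it stays [d].
/t/ (between /d/ and /u/) is in the target of rule 2 but the environment (between two vowels) is not met → [t].
/u/ — between /t/ and /x/; rule 4 does not apply here → [u].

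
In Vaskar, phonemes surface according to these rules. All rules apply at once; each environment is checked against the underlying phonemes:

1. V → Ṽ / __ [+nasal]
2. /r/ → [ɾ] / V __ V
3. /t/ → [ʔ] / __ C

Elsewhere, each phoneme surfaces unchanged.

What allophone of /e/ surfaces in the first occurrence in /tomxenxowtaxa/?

/e/ meets the environment for rule 1 (before a nasal consonant) → [ẽ].

[ẽ]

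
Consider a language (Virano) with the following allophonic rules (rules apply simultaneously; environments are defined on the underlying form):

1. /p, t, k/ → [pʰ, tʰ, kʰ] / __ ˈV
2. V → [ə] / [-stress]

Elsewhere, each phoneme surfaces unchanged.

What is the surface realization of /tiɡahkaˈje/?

/t/ (word-initial) fails the environment for rule 1, so it stays [t].
/i/ (between /t/ and /ɡ/) occurs in an unstressed syllable → [ə] by rule 2.
/ɡ/ (between /i/ and /a/): no rule targets it → [ɡ].
Rule 2 applies to /a/ (between /ɡ/ and /h/: in an unstressed syllable) → [ə].
/h/ stays [h].
/k/ (between /h/ and /a/) is in the target of rule 1 but the environment (immediately before a stressed vowel) is not met → [k].
/a/ meets the environment for rule 2 (in an unstressed syllable) → [ə].
/j/ (between /a/ and /e/) is unaffected → [j].
/e/ (word-final) fails the environment for rule 2, so it stays [e].

[təɡəhkəˈje]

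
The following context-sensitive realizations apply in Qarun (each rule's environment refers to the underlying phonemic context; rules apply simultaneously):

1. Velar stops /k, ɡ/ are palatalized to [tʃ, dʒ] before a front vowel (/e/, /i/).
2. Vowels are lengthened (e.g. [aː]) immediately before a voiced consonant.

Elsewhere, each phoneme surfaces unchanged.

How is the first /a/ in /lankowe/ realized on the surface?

/a/ (between /l/ and /n/) occurs before a voiced consonant → [aː] by rule 2.

[aː]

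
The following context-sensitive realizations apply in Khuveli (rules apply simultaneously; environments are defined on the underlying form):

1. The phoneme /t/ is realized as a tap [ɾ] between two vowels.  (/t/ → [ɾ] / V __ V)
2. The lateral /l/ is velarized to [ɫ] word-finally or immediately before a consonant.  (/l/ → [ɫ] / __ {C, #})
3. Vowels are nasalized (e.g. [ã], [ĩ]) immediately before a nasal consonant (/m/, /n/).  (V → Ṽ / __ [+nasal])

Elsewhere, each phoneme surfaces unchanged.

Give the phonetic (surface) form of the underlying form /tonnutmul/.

[tõnnutmuɫ]

/t/ (word-initial) is in the target of rule 1 but the environment (between two vowels) is not met → [t].
Rule 3 applies to /o/ (between /t/ and /n/: before a nasal consonant) → [õ].
/n/ — not in any rule's target class → [n].
/n/ — not in any rule's target class → [n].
/u/ (between /n/ and /t/) fails the environment for rule 3, so it stays [u].
/t/ (between /u/ and /m/): rule 1 targets it, but not between two vowels → unchanged [t].
/m/ (between /t/ and /u/): no rule targets it → [m].
/u/ (between /m/ and /l/) fails the environment for rule 3, so it stays [u].
Rule 2 applies to /l/ (word-final: word-finally or immediately before a consonant) → [ɫ].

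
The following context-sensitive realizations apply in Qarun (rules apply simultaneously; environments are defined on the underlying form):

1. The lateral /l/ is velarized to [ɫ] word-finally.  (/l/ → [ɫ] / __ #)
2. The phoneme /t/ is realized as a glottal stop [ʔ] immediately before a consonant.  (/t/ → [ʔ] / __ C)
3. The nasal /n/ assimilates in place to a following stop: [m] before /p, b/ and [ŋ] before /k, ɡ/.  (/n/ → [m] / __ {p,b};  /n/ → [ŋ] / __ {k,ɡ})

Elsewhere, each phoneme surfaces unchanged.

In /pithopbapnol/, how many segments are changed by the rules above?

2

Segments that undergo a rule: /t/ → [ʔ] (rule 2); /l/ → [ɫ] (rule 1).
All other segments surface unchanged.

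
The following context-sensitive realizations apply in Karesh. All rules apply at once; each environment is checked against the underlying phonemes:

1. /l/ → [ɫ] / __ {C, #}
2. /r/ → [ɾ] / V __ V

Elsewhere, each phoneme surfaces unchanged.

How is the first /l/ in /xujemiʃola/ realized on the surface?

/l/ (between /o/ and /a/): rule 1 targets it, but not word-finally or immediately before a consonant → unchanged [l].

[l]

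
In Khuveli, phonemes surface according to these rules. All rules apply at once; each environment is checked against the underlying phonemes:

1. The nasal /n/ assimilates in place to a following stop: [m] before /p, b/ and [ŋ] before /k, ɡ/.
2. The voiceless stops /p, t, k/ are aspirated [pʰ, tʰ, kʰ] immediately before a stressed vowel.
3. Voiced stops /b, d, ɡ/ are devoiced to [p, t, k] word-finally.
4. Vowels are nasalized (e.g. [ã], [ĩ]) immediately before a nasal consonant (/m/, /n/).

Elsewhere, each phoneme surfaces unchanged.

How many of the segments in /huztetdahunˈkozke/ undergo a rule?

3

Segments that undergo a rule: /u/ → [ũ] (rule 4); /n/ → [ŋ] (rule 1); /k/ → [kʰ] (rule 2).
All other segments surface unchanged.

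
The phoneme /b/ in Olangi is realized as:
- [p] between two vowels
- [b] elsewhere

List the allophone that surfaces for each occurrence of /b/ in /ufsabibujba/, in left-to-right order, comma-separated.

[p], [p], [b]

Occurrence 1 (position 5): between two vowels → [p].
Occurrence 2 (position 7): between two vowels → [p].
Occurrence 3 (position 10): no conditioning environment matches → elsewhere allophone [b].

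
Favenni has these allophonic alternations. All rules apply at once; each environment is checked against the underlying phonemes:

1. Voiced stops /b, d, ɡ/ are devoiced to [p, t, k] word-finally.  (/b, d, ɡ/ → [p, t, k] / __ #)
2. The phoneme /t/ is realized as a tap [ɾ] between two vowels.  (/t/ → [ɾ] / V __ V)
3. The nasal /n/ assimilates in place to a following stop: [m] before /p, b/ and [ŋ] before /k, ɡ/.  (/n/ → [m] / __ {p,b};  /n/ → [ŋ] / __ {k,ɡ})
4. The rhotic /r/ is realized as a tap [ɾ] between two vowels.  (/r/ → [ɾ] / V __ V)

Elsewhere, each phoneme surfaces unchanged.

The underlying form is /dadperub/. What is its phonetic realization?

/d/ (word-initial): rule 1 targets it, but not word-finally → unchanged [d].
/a/ (between /d/ and /d/) is unaffected → [a].
/d/ (between /a/ and /p/) is in the target of rule 1 but the environment (word-finally) is not met → [d].
/p/ (between /d/ and /e/): no rule targets it → [p].
/e/ (between /p/ and /r/) is unaffected → [e].
/r/ (between /e/ and /u/) occurs between two vowels → [ɾ] by rule 4.
/u/ — not in any rule's target class → [u].
Rule 1 applies to /b/ (word-final: word-finally) → [p].

[dadpeɾup]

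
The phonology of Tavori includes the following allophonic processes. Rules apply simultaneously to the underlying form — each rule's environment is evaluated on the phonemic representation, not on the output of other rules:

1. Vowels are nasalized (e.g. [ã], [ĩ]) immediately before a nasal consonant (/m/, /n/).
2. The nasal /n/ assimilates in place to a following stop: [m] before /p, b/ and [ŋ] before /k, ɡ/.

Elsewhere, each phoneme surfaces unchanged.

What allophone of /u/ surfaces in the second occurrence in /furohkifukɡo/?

[u]

/u/ — between /f/ and /k/; rule 1 does not apply here → [u].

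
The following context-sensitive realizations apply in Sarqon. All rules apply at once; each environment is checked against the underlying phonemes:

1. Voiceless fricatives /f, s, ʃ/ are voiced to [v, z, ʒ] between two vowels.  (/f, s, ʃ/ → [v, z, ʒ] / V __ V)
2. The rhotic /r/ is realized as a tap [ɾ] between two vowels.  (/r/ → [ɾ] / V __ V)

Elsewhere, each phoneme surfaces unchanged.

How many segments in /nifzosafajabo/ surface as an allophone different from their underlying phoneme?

2

Segments that undergo a rule: /s/ → [z] (rule 1); /f/ → [v] (rule 1).
All other segments surface unchanged.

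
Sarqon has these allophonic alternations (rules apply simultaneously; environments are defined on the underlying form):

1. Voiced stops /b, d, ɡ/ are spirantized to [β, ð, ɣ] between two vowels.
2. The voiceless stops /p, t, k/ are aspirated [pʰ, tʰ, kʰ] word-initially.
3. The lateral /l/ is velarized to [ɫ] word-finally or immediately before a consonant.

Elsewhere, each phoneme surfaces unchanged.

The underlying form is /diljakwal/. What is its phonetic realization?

[diɫjakwaɫ]

/d/ (word-initial): rule 1 targets it, but not between two vowels → unchanged [d].
/l/ meets the environment for rule 3 (word-finally or immediately before a consonant) → [ɫ].
/k/ — between /a/ and /w/; rule 2 does not apply here → [k].
/l/ — word-final, word-finally or immediately before a consonant — surfaces as [ɫ] (rule 3).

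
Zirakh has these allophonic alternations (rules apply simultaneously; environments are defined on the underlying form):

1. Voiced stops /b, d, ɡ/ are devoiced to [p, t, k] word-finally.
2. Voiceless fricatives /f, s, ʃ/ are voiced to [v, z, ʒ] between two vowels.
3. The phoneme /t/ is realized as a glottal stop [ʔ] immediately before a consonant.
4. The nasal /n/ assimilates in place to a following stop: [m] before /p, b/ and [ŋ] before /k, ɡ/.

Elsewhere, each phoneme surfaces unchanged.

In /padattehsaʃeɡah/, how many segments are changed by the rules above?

2

Segments that undergo a rule: /t/ → [ʔ] (rule 3); /ʃ/ → [ʒ] (rule 2).
All other segments surface unchanged.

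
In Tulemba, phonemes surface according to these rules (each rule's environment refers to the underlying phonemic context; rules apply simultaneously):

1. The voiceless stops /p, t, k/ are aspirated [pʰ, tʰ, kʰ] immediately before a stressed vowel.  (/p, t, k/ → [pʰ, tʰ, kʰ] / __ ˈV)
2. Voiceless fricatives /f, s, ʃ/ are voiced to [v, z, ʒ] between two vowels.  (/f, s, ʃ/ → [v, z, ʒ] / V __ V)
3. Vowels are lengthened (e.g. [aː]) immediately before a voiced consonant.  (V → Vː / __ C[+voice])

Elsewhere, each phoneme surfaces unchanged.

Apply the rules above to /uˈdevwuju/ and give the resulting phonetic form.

/u/ meets the environment for rule 3 (before a voiced consonant) → [uː].
/d/ stays [d].
/e/ meets the environment for rule 3 (before a voiced consonant) → [eː].
/v/ (between /e/ and /w/) is unaffected → [v].
/w/ (between /v/ and /u/) is unaffected → [w].
/u/ (between /w/ and /j/): before a voiced consonant, so rule 3 applies → [uː].
/j/ (between /u/ and /u/): no rule targets it → [j].
/u/ (word-final): rule 3 targets it, but not before a voiced consonant → unchanged [u].

[uːˈdeːvwuːju]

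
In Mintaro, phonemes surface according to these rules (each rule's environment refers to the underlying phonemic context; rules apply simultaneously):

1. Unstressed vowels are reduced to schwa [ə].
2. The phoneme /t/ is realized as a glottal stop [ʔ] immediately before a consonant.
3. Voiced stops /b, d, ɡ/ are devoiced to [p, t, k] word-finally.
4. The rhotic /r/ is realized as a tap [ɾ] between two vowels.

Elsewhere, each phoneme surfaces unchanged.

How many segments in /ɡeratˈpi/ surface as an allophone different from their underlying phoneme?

4

Segments that undergo a rule: /e/ → [ə] (rule 1); /r/ → [ɾ] (rule 4); /a/ → [ə] (rule 1); /t/ → [ʔ] (rule 2).
All other segments surface unchanged.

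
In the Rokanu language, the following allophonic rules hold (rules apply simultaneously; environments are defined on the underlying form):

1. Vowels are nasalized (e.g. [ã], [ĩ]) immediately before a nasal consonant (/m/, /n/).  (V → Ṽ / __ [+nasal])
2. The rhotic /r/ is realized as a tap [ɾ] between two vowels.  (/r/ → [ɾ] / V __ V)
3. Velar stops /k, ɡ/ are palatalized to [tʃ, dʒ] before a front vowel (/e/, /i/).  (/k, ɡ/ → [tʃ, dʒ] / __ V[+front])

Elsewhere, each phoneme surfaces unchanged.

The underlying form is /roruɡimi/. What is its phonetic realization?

[roɾudʒĩmi]

/r/ (word-initial) fails the environment for rule 2, so it stays [r].
/o/ (between /r/ and /r/) fails the environment for rule 1, so it stays [o].
/r/ (between /o/ and /u/): between two vowels, so rule 2 applies → [ɾ].
/u/ (between /r/ and /ɡ/) fails the environment for rule 1, so it stays [u].
/ɡ/ — between /u/ and /i/, before a front vowel — surfaces as [dʒ] (rule 3).
/i/ (between /ɡ/ and /m/) occurs before a nasal consonant → [ĩ] by rule 1.
/m/ stays [m].
/i/ — word-final; rule 1 does not apply here → [i].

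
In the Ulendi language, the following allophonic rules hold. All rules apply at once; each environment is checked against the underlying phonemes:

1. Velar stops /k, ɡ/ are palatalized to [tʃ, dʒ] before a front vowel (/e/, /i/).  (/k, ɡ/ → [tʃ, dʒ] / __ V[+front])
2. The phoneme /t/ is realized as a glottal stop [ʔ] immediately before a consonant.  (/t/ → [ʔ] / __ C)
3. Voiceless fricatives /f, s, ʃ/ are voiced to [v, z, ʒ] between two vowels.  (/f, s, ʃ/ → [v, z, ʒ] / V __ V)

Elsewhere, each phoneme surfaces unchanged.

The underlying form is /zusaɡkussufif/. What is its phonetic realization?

[zuzaɡkussuvif]

/z/ (word-initial) is unaffected → [z].
/u/ (between /z/ and /s/) is unaffected → [u].
/s/ (between /u/ and /a/) occurs between two vowels → [z] by rule 3.
/a/ stays [a].
/ɡ/ (between /a/ and /k/): rule 1 targets it, but not before a front vowel → unchanged [ɡ].
/k/ — between /ɡ/ and /u/; rule 1 does not apply here → [k].
/u/ — not in any rule's target class → [u].
/s/ (between /u/ and /s/) is in the target of rule 3 but the environment (between two vowels) is not met → [s].
/s/ (between /s/ and /u/) fails the environment for rule 3, so it stays [s].
/u/ (between /s/ and /f/) is unaffected → [u].
/f/ (between /u/ and /i/) occurs between two vowels → [v] by rule 3.
/i/ (between /f/ and /f/): no rule targets it → [i].
/f/ — word-final; rule 3 does not apply here → [f].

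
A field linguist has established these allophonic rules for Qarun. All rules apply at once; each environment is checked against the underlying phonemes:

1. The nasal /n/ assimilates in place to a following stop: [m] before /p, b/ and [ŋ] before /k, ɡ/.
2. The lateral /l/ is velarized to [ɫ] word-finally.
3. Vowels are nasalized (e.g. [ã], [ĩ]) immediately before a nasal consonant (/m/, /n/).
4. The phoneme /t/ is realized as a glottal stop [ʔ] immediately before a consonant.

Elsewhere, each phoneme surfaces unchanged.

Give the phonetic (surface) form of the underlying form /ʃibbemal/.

[ʃibbẽmaɫ]

/i/ (between /ʃ/ and /b/) is in the target of rule 3 but the environment (before a nasal consonant) is not met → [i].
/e/ (between /b/ and /m/): before a nasal consonant, so rule 3 applies → [ẽ].
/a/ (between /m/ and /l/): rule 3 targets it, but not before a nasal consonant → unchanged [a].
/l/ (word-final) occurs word-finally → [ɫ] by rule 2.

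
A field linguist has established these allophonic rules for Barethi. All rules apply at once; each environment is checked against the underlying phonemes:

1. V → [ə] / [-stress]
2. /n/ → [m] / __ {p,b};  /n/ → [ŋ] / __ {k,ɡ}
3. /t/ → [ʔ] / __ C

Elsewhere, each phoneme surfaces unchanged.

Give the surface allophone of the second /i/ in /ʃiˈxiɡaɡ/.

/i/ (between /x/ and /ɡ/) is in the target of rule 1 but the environment (in an unstressed syllable) is not met → [i].

[i]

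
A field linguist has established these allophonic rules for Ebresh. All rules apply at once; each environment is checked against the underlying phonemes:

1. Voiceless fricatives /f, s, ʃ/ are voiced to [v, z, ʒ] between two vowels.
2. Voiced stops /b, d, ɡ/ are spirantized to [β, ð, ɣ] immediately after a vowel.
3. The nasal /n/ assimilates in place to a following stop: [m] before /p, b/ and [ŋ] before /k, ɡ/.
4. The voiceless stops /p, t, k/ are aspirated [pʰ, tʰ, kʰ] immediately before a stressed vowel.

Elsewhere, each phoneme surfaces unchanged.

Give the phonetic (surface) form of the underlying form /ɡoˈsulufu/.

/ɡ/ — word-initial; rule 2 does not apply here → [ɡ].
/o/ stays [o].
/s/ (between /o/ and /u/): between two vowels, so rule 1 applies → [z].
/u/ — not in any rule's target class → [u].
/l/ — not in any rule's target class → [l].
/u/ stays [u].
/f/ — between /u/ and /u/, between two vowels — surfaces as [v] (rule 1).
/u/ (word-final): no rule targets it → [u].

[ɡoˈzuluvu]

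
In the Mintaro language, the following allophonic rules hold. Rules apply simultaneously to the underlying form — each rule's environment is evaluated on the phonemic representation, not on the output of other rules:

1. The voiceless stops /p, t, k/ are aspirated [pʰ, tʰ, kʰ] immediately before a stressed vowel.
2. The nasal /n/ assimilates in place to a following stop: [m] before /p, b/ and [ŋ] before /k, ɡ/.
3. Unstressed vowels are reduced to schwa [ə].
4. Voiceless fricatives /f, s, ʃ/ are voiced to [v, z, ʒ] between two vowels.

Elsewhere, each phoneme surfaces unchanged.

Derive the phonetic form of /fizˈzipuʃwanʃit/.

[fəzˈzipəʃwənʃət]

/f/ (word-initial) fails the environment for rule 4, so it stays [f].
Rule 3 applies to /i/ (between /f/ and /z/: in an unstressed syllable) → [ə].
/z/ (between /i/ and /z/) is unaffected → [z].
/z/ — not in any rule's target class → [z].
/i/ (between /z/ and /p/) is in the target of rule 3 but the environment (in an unstressed syllable) is not met → [i].
/p/ (between /i/ and /u/): rule 1 targets it, but not immediately before a stressed vowel → unchanged [p].
/u/ — between /p/ and /ʃ/, in an unstressed syllable — surfaces as [ə] (rule 3).
/ʃ/ — between /u/ and /w/; rule 4 does not apply here → [ʃ].
/w/ stays [w].
/a/ (between /w/ and /n/) occurs in an unstressed syllable → [ə] by rule 3.
/n/ (between /a/ and /ʃ/) is in the target of rule 2 but the environment (before a labial or velar stop) is not met → [n].
/ʃ/ (between /n/ and /i/) is in the target of rule 4 but the environment (between two vowels) is not met → [ʃ].
/i/ meets the environment for rule 3 (in an unstressed syllable) → [ə].
/t/ (word-final) is in the target of rule 1 but the environment (immediately before a stressed vowel) is not met → [t].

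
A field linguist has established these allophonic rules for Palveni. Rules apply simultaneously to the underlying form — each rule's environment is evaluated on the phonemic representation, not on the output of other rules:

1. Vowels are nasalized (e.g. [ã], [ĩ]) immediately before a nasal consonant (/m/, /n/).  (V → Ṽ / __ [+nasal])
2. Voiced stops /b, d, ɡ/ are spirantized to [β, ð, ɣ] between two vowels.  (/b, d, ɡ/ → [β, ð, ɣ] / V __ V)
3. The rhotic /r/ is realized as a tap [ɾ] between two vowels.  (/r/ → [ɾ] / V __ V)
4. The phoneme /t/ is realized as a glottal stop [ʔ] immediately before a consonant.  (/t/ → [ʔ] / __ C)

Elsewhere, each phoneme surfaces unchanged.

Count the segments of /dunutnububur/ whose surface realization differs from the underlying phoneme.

4

Segments that undergo a rule: /u/ → [ũ] (rule 1); /t/ → [ʔ] (rule 4); /b/ → [β] (rule 2); /b/ → [β] (rule 2).
All other segments surface unchanged.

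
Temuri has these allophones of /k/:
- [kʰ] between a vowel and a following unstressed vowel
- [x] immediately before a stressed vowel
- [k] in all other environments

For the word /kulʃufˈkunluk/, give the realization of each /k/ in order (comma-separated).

Occurrence 1 (position 1): no conditioning environment matches → elsewhere allophone [k].
Occurrence 2 (position 7): immediately before a stressed vowel → [x].
Occurrence 3 (position 12): no conditioning environment matches → elsewhere allophone [k].

[k], [x], [k]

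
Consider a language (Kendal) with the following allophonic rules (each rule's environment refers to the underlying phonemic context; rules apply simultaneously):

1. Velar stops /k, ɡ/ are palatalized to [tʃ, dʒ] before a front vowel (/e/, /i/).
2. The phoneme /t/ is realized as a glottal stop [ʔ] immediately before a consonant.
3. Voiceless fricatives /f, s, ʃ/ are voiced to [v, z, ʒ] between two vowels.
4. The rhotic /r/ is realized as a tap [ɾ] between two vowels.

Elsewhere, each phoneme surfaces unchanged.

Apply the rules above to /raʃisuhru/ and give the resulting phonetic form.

/r/ (word-initial) is in the target of rule 4 but the environment (between two vowels) is not met → [r].
/a/ — not in any rule's target class → [a].
/ʃ/ — between /a/ and /i/, between two vowels — surfaces as [ʒ] (rule 3).
/i/ stays [i].
/s/ (between /i/ and /u/): between two vowels, so rule 3 applies → [z].
/u/ (between /s/ and /h/): no rule targets it → [u].
/h/ (between /u/ and /r/) is unaffected → [h].
/r/ (between /h/ and /u/): rule 4 targets it, but not between two vowels → unchanged [r].
/u/ (word-final) is unaffected → [u].

[raʒizuhru]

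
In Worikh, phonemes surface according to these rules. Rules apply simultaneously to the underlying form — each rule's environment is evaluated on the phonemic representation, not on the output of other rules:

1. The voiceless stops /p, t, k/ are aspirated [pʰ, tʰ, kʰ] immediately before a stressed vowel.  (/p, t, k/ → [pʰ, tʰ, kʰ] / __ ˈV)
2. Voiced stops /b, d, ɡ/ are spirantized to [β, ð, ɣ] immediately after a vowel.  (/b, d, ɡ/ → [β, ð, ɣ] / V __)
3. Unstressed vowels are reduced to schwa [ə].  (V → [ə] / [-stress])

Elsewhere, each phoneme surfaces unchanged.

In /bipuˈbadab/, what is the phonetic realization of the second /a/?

[ə]

/a/ (between /d/ and /b/) occurs in an unstressed syllable → [ə] by rule 3.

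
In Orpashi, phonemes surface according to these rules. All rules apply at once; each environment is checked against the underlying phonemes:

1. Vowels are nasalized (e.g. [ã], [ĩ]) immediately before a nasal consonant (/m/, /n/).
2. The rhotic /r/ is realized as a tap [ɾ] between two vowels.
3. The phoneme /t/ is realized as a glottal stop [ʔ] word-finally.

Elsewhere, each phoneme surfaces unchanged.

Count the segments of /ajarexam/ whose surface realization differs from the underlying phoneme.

Segments that undergo a rule: /r/ → [ɾ] (rule 2); /a/ → [ã] (rule 1).
All other segments surface unchanged.

2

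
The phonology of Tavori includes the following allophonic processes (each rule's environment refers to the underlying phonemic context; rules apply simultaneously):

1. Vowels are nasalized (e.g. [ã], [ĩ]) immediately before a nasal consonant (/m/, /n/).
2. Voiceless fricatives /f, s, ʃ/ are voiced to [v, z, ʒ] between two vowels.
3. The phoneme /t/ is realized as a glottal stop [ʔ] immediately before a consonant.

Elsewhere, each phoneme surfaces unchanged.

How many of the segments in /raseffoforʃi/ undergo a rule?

2

Segments that undergo a rule: /s/ → [z] (rule 2); /f/ → [v] (rule 2).
All other segments surface unchanged.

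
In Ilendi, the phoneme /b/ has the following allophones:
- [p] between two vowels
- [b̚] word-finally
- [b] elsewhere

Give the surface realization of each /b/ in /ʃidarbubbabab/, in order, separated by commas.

[b], [b], [b], [p], [b̚]

Occurrence 1 (position 6): no conditioning environment matches → elsewhere allophone [b].
Occurrence 2 (position 8): no conditioning environment matches → elsewhere allophone [b].
Occurrence 3 (position 9): no conditioning environment matches → elsewhere allophone [b].
Occurrence 4 (position 11): between two vowels → [p].
Occurrence 5 (position 13): word-finally → [b̚].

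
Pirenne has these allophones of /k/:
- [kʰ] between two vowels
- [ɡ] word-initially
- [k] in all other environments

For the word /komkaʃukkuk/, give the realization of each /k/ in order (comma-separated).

[ɡ], [k], [k], [k], [k]

Occurrence 1 (position 1): word-initially → [ɡ].
Occurrence 2 (position 4): no conditioning environment matches → elsewhere allophone [k].
Occurrence 3 (position 8): no conditioning environment matches → elsewhere allophone [k].
Occurrence 4 (position 9): no conditioning environment matches → elsewhere allophone [k].
Occurrence 5 (position 11): no conditioning environment matches → elsewhere allophone [k].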